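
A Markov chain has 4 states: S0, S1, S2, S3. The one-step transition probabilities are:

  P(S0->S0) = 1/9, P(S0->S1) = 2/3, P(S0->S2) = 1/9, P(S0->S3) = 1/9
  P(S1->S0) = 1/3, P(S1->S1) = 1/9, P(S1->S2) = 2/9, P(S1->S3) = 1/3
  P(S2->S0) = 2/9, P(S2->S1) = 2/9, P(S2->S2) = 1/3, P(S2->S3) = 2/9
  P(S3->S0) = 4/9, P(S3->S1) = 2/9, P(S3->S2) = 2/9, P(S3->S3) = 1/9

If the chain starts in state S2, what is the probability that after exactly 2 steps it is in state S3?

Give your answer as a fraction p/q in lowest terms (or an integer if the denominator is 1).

Computing P^2 by repeated multiplication:
P^1 =
  S0: [1/9, 2/3, 1/9, 1/9]
  S1: [1/3, 1/9, 2/9, 1/3]
  S2: [2/9, 2/9, 1/3, 2/9]
  S3: [4/9, 2/9, 2/9, 1/9]
P^2 =
  S0: [25/81, 16/81, 2/9, 22/81]
  S1: [22/81, 29/81, 17/81, 13/81]
  S2: [22/81, 8/27, 19/81, 16/81]
  S3: [2/9, 32/81, 16/81, 5/27]

(P^2)[S2 -> S3] = 16/81

Answer: 16/81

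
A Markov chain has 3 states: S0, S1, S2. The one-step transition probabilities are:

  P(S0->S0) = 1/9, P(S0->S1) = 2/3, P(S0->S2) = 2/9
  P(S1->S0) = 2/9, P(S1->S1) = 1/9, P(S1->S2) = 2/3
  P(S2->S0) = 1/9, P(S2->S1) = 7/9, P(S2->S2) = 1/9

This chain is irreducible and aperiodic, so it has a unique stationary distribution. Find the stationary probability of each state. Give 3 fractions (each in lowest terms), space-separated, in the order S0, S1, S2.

Answer: 11/68 31/68 13/34

Derivation:
The stationary distribution satisfies pi = pi * P, i.e.:
  pi_S0 = 1/9*pi_S0 + 2/9*pi_S1 + 1/9*pi_S2
  pi_S1 = 2/3*pi_S0 + 1/9*pi_S1 + 7/9*pi_S2
  pi_S2 = 2/9*pi_S0 + 2/3*pi_S1 + 1/9*pi_S2
with normalization: pi_S0 + pi_S1 + pi_S2 = 1.

Using the first 2 balance equations plus normalization, the linear system A*pi = b is:
  [-8/9, 2/9, 1/9] . pi = 0
  [2/3, -8/9, 7/9] . pi = 0
  [1, 1, 1] . pi = 1

Solving yields:
  pi_S0 = 11/68
  pi_S1 = 31/68
  pi_S2 = 13/34

Verification (pi * P):
  11/68*1/9 + 31/68*2/9 + 13/34*1/9 = 11/68 = pi_S0  (ok)
  11/68*2/3 + 31/68*1/9 + 13/34*7/9 = 31/68 = pi_S1  (ok)
  11/68*2/9 + 31/68*2/3 + 13/34*1/9 = 13/34 = pi_S2  (ok)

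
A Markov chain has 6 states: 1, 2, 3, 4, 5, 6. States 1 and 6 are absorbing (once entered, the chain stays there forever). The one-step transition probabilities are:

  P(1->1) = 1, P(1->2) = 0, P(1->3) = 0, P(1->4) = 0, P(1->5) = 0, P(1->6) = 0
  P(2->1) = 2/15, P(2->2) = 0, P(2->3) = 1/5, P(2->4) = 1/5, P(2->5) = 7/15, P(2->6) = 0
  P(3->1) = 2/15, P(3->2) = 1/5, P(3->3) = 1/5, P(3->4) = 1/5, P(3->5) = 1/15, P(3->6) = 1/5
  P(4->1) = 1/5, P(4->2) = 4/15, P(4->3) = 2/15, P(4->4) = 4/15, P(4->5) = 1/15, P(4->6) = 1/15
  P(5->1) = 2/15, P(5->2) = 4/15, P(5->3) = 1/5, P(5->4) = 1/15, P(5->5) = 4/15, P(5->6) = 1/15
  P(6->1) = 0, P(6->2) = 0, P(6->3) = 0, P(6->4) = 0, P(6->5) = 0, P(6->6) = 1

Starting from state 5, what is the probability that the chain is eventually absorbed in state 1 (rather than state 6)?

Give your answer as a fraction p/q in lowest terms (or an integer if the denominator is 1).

Let a_i = P(absorbed in 1 | start in state i).
Boundary conditions: a_1 = 1, a_6 = 0.
For each transient state i, a_i = sum_j P(i->j) * a_j:
  a_2 = 2/15*a_1 + 0*a_2 + 1/5*a_3 + 1/5*a_4 + 7/15*a_5 + 0*a_6
  a_3 = 2/15*a_1 + 1/5*a_2 + 1/5*a_3 + 1/5*a_4 + 1/15*a_5 + 1/5*a_6
  a_4 = 1/5*a_1 + 4/15*a_2 + 2/15*a_3 + 4/15*a_4 + 1/15*a_5 + 1/15*a_6
  a_5 = 2/15*a_1 + 4/15*a_2 + 1/5*a_3 + 1/15*a_4 + 4/15*a_5 + 1/15*a_6

Substituting a_1 = 1 and a_6 = 0, rearrange to (I - Q) a = r where r[i] = P(i -> 1):
  [1, -1/5, -1/5, -7/15] . (a_2, a_3, a_4, a_5) = 2/15
  [-1/5, 4/5, -1/5, -1/15] . (a_2, a_3, a_4, a_5) = 2/15
  [-4/15, -2/15, 11/15, -1/15] . (a_2, a_3, a_4, a_5) = 1/5
  [-4/15, -1/5, -1/15, 11/15] . (a_2, a_3, a_4, a_5) = 2/15

Solving yields:
  a_2 = 1310/1917
  a_3 = 359/639
  a_4 = 2615/3834
  a_5 = 275/426

Starting state is 5, so the absorption probability is a_5 = 275/426.

Answer: 275/426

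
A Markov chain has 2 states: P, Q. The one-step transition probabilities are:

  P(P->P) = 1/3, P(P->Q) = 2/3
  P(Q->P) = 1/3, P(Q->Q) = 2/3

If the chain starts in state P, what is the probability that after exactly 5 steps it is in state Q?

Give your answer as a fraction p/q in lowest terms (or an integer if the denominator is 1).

Answer: 2/3

Derivation:
Computing P^5 by repeated multiplication:
P^1 =
  P: [1/3, 2/3]
  Q: [1/3, 2/3]
P^2 =
  P: [1/3, 2/3]
  Q: [1/3, 2/3]
P^3 =
  P: [1/3, 2/3]
  Q: [1/3, 2/3]
P^4 =
  P: [1/3, 2/3]
  Q: [1/3, 2/3]
P^5 =
  P: [1/3, 2/3]
  Q: [1/3, 2/3]

(P^5)[P -> Q] = 2/3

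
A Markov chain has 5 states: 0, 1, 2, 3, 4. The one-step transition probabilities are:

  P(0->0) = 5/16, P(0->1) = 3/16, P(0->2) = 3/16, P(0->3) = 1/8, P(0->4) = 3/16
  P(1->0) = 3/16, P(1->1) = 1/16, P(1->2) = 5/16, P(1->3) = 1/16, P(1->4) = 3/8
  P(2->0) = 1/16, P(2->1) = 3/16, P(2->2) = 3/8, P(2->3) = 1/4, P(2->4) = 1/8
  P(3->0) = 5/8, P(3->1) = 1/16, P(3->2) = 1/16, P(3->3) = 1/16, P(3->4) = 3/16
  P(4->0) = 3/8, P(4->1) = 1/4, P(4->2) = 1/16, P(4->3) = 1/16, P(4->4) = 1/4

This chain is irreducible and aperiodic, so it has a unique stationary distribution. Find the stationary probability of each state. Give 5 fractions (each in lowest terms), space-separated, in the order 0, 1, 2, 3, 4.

The stationary distribution satisfies pi = pi * P, i.e.:
  pi_0 = 5/16*pi_0 + 3/16*pi_1 + 1/16*pi_2 + 5/8*pi_3 + 3/8*pi_4
  pi_1 = 3/16*pi_0 + 1/16*pi_1 + 3/16*pi_2 + 1/16*pi_3 + 1/4*pi_4
  pi_2 = 3/16*pi_0 + 5/16*pi_1 + 3/8*pi_2 + 1/16*pi_3 + 1/16*pi_4
  pi_3 = 1/8*pi_0 + 1/16*pi_1 + 1/4*pi_2 + 1/16*pi_3 + 1/16*pi_4
  pi_4 = 3/16*pi_0 + 3/8*pi_1 + 1/8*pi_2 + 3/16*pi_3 + 1/4*pi_4
with normalization: pi_0 + pi_1 + pi_2 + pi_3 + pi_4 = 1.

Using the first 4 balance equations plus normalization, the linear system A*pi = b is:
  [-11/16, 3/16, 1/16, 5/8, 3/8] . pi = 0
  [3/16, -15/16, 3/16, 1/16, 1/4] . pi = 0
  [3/16, 5/16, -5/8, 1/16, 1/16] . pi = 0
  [1/8, 1/16, 1/4, -15/16, 1/16] . pi = 0
  [1, 1, 1, 1, 1] . pi = 1

Solving yields:
  pi_0 = 17258/59171
  pi_1 = 9801/59171
  pi_2 = 12081/59171
  pi_3 = 1006/8453
  pi_4 = 12989/59171

Verification (pi * P):
  17258/59171*5/16 + 9801/59171*3/16 + 12081/59171*1/16 + 1006/8453*5/8 + 12989/59171*3/8 = 17258/59171 = pi_0  (ok)
  17258/59171*3/16 + 9801/59171*1/16 + 12081/59171*3/16 + 1006/8453*1/16 + 12989/59171*1/4 = 9801/59171 = pi_1  (ok)
  17258/59171*3/16 + 9801/59171*5/16 + 12081/59171*3/8 + 1006/8453*1/16 + 12989/59171*1/16 = 12081/59171 = pi_2  (ok)
  17258/59171*1/8 + 9801/59171*1/16 + 12081/59171*1/4 + 1006/8453*1/16 + 12989/59171*1/16 = 1006/8453 = pi_3  (ok)
  17258/59171*3/16 + 9801/59171*3/8 + 12081/59171*1/8 + 1006/8453*3/16 + 12989/59171*1/4 = 12989/59171 = pi_4  (ok)

Answer: 17258/59171 9801/59171 12081/59171 1006/8453 12989/59171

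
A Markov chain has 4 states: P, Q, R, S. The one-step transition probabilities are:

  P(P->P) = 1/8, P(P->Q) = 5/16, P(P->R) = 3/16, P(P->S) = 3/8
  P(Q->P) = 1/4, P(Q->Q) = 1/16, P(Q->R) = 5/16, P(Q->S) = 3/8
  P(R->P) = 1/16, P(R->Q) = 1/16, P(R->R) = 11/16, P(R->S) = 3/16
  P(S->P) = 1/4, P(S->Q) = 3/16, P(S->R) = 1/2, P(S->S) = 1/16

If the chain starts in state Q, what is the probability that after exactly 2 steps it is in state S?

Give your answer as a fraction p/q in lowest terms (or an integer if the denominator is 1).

Answer: 51/256

Derivation:
Computing P^2 by repeated multiplication:
P^1 =
  P: [1/8, 5/16, 3/16, 3/8]
  Q: [1/4, 1/16, 5/16, 3/8]
  R: [1/16, 1/16, 11/16, 3/16]
  S: [1/4, 3/16, 1/2, 1/16]
P^2 =
  P: [51/256, 9/64, 7/16, 57/256]
  Q: [41/256, 11/64, 15/32, 51/256]
  R: [29/256, 13/128, 153/256, 3/16]
  S: [1/8, 17/128, 123/256, 67/256]

(P^2)[Q -> S] = 51/256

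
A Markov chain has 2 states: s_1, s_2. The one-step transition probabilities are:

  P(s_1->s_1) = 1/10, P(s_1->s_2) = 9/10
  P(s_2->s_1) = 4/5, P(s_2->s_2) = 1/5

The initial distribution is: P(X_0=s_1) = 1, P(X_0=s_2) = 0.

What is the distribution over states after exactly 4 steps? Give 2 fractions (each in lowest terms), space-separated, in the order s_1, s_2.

Propagating the distribution step by step (d_{t+1} = d_t * P):
d_0 = (s_1=1, s_2=0)
  d_1[s_1] = 1*1/10 + 0*4/5 = 1/10
  d_1[s_2] = 1*9/10 + 0*1/5 = 9/10
d_1 = (s_1=1/10, s_2=9/10)
  d_2[s_1] = 1/10*1/10 + 9/10*4/5 = 73/100
  d_2[s_2] = 1/10*9/10 + 9/10*1/5 = 27/100
d_2 = (s_1=73/100, s_2=27/100)
  d_3[s_1] = 73/100*1/10 + 27/100*4/5 = 289/1000
  d_3[s_2] = 73/100*9/10 + 27/100*1/5 = 711/1000
d_3 = (s_1=289/1000, s_2=711/1000)
  d_4[s_1] = 289/1000*1/10 + 711/1000*4/5 = 5977/10000
  d_4[s_2] = 289/1000*9/10 + 711/1000*1/5 = 4023/10000
d_4 = (s_1=5977/10000, s_2=4023/10000)

Answer: 5977/10000 4023/10000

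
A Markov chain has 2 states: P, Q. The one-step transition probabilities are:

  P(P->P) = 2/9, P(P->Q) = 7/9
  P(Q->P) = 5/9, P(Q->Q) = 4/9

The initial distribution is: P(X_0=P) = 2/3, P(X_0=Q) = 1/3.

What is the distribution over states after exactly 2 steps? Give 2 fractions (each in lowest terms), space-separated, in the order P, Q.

Propagating the distribution step by step (d_{t+1} = d_t * P):
d_0 = (P=2/3, Q=1/3)
  d_1[P] = 2/3*2/9 + 1/3*5/9 = 1/3
  d_1[Q] = 2/3*7/9 + 1/3*4/9 = 2/3
d_1 = (P=1/3, Q=2/3)
  d_2[P] = 1/3*2/9 + 2/3*5/9 = 4/9
  d_2[Q] = 1/3*7/9 + 2/3*4/9 = 5/9
d_2 = (P=4/9, Q=5/9)

Answer: 4/9 5/9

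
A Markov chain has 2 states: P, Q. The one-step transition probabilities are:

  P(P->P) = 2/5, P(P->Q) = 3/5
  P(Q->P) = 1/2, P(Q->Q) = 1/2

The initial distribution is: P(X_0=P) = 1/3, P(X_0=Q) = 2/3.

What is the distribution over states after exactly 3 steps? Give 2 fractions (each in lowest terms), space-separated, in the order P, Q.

Propagating the distribution step by step (d_{t+1} = d_t * P):
d_0 = (P=1/3, Q=2/3)
  d_1[P] = 1/3*2/5 + 2/3*1/2 = 7/15
  d_1[Q] = 1/3*3/5 + 2/3*1/2 = 8/15
d_1 = (P=7/15, Q=8/15)
  d_2[P] = 7/15*2/5 + 8/15*1/2 = 34/75
  d_2[Q] = 7/15*3/5 + 8/15*1/2 = 41/75
d_2 = (P=34/75, Q=41/75)
  d_3[P] = 34/75*2/5 + 41/75*1/2 = 341/750
  d_3[Q] = 34/75*3/5 + 41/75*1/2 = 409/750
d_3 = (P=341/750, Q=409/750)

Answer: 341/750 409/750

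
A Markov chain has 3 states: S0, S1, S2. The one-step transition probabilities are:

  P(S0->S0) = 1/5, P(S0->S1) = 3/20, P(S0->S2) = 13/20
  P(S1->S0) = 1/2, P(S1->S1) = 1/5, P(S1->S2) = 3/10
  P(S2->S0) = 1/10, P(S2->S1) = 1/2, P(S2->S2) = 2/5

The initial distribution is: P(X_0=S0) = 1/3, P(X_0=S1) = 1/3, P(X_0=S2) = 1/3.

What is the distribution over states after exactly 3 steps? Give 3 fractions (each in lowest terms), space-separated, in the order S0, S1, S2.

Answer: 379/1500 639/2000 2567/6000

Derivation:
Propagating the distribution step by step (d_{t+1} = d_t * P):
d_0 = (S0=1/3, S1=1/3, S2=1/3)
  d_1[S0] = 1/3*1/5 + 1/3*1/2 + 1/3*1/10 = 4/15
  d_1[S1] = 1/3*3/20 + 1/3*1/5 + 1/3*1/2 = 17/60
  d_1[S2] = 1/3*13/20 + 1/3*3/10 + 1/3*2/5 = 9/20
d_1 = (S0=4/15, S1=17/60, S2=9/20)
  d_2[S0] = 4/15*1/5 + 17/60*1/2 + 9/20*1/10 = 6/25
  d_2[S1] = 4/15*3/20 + 17/60*1/5 + 9/20*1/2 = 193/600
  d_2[S2] = 4/15*13/20 + 17/60*3/10 + 9/20*2/5 = 263/600
d_2 = (S0=6/25, S1=193/600, S2=263/600)
  d_3[S0] = 6/25*1/5 + 193/600*1/2 + 263/600*1/10 = 379/1500
  d_3[S1] = 6/25*3/20 + 193/600*1/5 + 263/600*1/2 = 639/2000
  d_3[S2] = 6/25*13/20 + 193/600*3/10 + 263/600*2/5 = 2567/6000
d_3 = (S0=379/1500, S1=639/2000, S2=2567/6000)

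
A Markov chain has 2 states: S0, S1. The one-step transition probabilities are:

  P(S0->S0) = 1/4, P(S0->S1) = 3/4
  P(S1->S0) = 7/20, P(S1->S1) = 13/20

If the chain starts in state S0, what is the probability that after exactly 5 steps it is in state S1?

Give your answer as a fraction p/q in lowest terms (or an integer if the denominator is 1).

Answer: 27273/40000

Derivation:
Computing P^5 by repeated multiplication:
P^1 =
  S0: [1/4, 3/4]
  S1: [7/20, 13/20]
P^2 =
  S0: [13/40, 27/40]
  S1: [63/200, 137/200]
P^3 =
  S0: [127/400, 273/400]
  S1: [637/2000, 1363/2000]
P^4 =
  S0: [1273/4000, 2727/4000]
  S1: [6363/20000, 13637/20000]
P^5 =
  S0: [12727/40000, 27273/40000]
  S1: [63637/200000, 136363/200000]

(P^5)[S0 -> S1] = 27273/40000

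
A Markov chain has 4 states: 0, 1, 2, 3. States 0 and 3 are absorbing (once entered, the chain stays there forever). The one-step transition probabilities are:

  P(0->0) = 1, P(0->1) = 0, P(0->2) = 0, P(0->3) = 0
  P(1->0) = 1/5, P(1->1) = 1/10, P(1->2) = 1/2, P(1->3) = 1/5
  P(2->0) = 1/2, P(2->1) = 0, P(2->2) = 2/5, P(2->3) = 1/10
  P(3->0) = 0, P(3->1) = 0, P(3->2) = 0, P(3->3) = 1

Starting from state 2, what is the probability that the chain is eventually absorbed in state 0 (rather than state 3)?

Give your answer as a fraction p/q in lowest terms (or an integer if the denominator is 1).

Let a_i = P(absorbed in 0 | start in state i).
Boundary conditions: a_0 = 1, a_3 = 0.
For each transient state i, a_i = sum_j P(i->j) * a_j:
  a_1 = 1/5*a_0 + 1/10*a_1 + 1/2*a_2 + 1/5*a_3
  a_2 = 1/2*a_0 + 0*a_1 + 2/5*a_2 + 1/10*a_3

Substituting a_0 = 1 and a_3 = 0, rearrange to (I - Q) a = r where r[i] = P(i -> 0):
  [9/10, -1/2] . (a_1, a_2) = 1/5
  [0, 3/5] . (a_1, a_2) = 1/2

Solving yields:
  a_1 = 37/54
  a_2 = 5/6

Starting state is 2, so the absorption probability is a_2 = 5/6.

Answer: 5/6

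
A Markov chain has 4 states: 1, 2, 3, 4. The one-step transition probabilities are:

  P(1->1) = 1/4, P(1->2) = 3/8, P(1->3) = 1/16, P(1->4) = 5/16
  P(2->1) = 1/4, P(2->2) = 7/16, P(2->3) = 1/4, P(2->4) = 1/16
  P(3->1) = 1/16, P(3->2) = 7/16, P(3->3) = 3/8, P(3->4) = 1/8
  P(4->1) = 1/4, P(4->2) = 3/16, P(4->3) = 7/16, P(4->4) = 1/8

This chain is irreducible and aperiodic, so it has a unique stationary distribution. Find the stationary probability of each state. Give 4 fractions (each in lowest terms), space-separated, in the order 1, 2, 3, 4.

The stationary distribution satisfies pi = pi * P, i.e.:
  pi_1 = 1/4*pi_1 + 1/4*pi_2 + 1/16*pi_3 + 1/4*pi_4
  pi_2 = 3/8*pi_1 + 7/16*pi_2 + 7/16*pi_3 + 3/16*pi_4
  pi_3 = 1/16*pi_1 + 1/4*pi_2 + 3/8*pi_3 + 7/16*pi_4
  pi_4 = 5/16*pi_1 + 1/16*pi_2 + 1/8*pi_3 + 1/8*pi_4
with normalization: pi_1 + pi_2 + pi_3 + pi_4 = 1.

Using the first 3 balance equations plus normalization, the linear system A*pi = b is:
  [-3/4, 1/4, 1/16, 1/4] . pi = 0
  [3/8, -9/16, 7/16, 3/16] . pi = 0
  [1/16, 1/4, -5/8, 7/16] . pi = 0
  [1, 1, 1, 1] . pi = 1

Solving yields:
  pi_1 = 71/357
  pi_2 = 1255/3213
  pi_3 = 292/1071
  pi_4 = 443/3213

Verification (pi * P):
  71/357*1/4 + 1255/3213*1/4 + 292/1071*1/16 + 443/3213*1/4 = 71/357 = pi_1  (ok)
  71/357*3/8 + 1255/3213*7/16 + 292/1071*7/16 + 443/3213*3/16 = 1255/3213 = pi_2  (ok)
  71/357*1/16 + 1255/3213*1/4 + 292/1071*3/8 + 443/3213*7/16 = 292/1071 = pi_3  (ok)
  71/357*5/16 + 1255/3213*1/16 + 292/1071*1/8 + 443/3213*1/8 = 443/3213 = pi_4  (ok)

Answer: 71/357 1255/3213 292/1071 443/3213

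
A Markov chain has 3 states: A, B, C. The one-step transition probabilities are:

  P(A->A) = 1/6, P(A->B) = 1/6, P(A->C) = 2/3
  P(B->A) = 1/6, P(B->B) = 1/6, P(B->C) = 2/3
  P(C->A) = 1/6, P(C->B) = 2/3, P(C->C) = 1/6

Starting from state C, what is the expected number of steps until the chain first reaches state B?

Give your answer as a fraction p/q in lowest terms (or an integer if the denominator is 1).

Answer: 12/7

Derivation:
Let h_i = expected steps to first reach B from state i.
Boundary: h_B = 0.
First-step equations for the other states:
  h_A = 1 + 1/6*h_A + 1/6*h_B + 2/3*h_C
  h_C = 1 + 1/6*h_A + 2/3*h_B + 1/6*h_C

Substituting h_B = 0 and rearranging gives the linear system (I - Q) h = 1:
  [5/6, -2/3] . (h_A, h_C) = 1
  [-1/6, 5/6] . (h_A, h_C) = 1

Solving yields:
  h_A = 18/7
  h_C = 12/7

Starting state is C, so the expected hitting time is h_C = 12/7.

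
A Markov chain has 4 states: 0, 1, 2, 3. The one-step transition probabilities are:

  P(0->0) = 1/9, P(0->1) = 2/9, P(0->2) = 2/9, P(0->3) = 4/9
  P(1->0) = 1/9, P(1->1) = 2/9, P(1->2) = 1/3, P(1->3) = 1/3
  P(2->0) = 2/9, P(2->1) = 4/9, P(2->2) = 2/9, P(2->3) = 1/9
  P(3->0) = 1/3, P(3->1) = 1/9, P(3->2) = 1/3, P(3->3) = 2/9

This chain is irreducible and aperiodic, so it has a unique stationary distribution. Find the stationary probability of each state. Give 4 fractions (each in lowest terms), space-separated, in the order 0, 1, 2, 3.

Answer: 89/443 113/443 124/443 117/443

Derivation:
The stationary distribution satisfies pi = pi * P, i.e.:
  pi_0 = 1/9*pi_0 + 1/9*pi_1 + 2/9*pi_2 + 1/3*pi_3
  pi_1 = 2/9*pi_0 + 2/9*pi_1 + 4/9*pi_2 + 1/9*pi_3
  pi_2 = 2/9*pi_0 + 1/3*pi_1 + 2/9*pi_2 + 1/3*pi_3
  pi_3 = 4/9*pi_0 + 1/3*pi_1 + 1/9*pi_2 + 2/9*pi_3
with normalization: pi_0 + pi_1 + pi_2 + pi_3 = 1.

Using the first 3 balance equations plus normalization, the linear system A*pi = b is:
  [-8/9, 1/9, 2/9, 1/3] . pi = 0
  [2/9, -7/9, 4/9, 1/9] . pi = 0
  [2/9, 1/3, -7/9, 1/3] . pi = 0
  [1, 1, 1, 1] . pi = 1

Solving yields:
  pi_0 = 89/443
  pi_1 = 113/443
  pi_2 = 124/443
  pi_3 = 117/443

Verification (pi * P):
  89/443*1/9 + 113/443*1/9 + 124/443*2/9 + 117/443*1/3 = 89/443 = pi_0  (ok)
  89/443*2/9 + 113/443*2/9 + 124/443*4/9 + 117/443*1/9 = 113/443 = pi_1  (ok)
  89/443*2/9 + 113/443*1/3 + 124/443*2/9 + 117/443*1/3 = 124/443 = pi_2  (ok)
  89/443*4/9 + 113/443*1/3 + 124/443*1/9 + 117/443*2/9 = 117/443 = pi_3  (ok)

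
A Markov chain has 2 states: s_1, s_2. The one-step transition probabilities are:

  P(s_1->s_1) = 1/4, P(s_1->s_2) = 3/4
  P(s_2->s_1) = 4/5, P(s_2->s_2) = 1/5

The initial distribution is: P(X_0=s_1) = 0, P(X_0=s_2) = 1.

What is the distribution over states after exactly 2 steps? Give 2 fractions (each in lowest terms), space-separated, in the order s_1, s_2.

Answer: 9/25 16/25

Derivation:
Propagating the distribution step by step (d_{t+1} = d_t * P):
d_0 = (s_1=0, s_2=1)
  d_1[s_1] = 0*1/4 + 1*4/5 = 4/5
  d_1[s_2] = 0*3/4 + 1*1/5 = 1/5
d_1 = (s_1=4/5, s_2=1/5)
  d_2[s_1] = 4/5*1/4 + 1/5*4/5 = 9/25
  d_2[s_2] = 4/5*3/4 + 1/5*1/5 = 16/25
d_2 = (s_1=9/25, s_2=16/25)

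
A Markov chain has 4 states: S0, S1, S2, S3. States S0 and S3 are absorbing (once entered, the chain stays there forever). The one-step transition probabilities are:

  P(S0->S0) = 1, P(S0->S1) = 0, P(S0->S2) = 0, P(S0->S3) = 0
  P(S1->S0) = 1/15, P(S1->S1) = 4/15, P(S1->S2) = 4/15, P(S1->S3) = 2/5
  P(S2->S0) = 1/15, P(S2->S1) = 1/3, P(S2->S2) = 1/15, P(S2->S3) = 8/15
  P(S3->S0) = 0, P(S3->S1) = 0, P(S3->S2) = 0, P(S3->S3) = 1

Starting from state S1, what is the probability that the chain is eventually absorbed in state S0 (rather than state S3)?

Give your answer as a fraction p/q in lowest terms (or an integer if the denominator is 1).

Let a_i = P(absorbed in S0 | start in state i).
Boundary conditions: a_S0 = 1, a_S3 = 0.
For each transient state i, a_i = sum_j P(i->j) * a_j:
  a_S1 = 1/15*a_S0 + 4/15*a_S1 + 4/15*a_S2 + 2/5*a_S3
  a_S2 = 1/15*a_S0 + 1/3*a_S1 + 1/15*a_S2 + 8/15*a_S3

Substituting a_S0 = 1 and a_S3 = 0, rearrange to (I - Q) a = r where r[i] = P(i -> S0):
  [11/15, -4/15] . (a_S1, a_S2) = 1/15
  [-1/3, 14/15] . (a_S1, a_S2) = 1/15

Solving yields:
  a_S1 = 9/67
  a_S2 = 8/67

Starting state is S1, so the absorption probability is a_S1 = 9/67.

Answer: 9/67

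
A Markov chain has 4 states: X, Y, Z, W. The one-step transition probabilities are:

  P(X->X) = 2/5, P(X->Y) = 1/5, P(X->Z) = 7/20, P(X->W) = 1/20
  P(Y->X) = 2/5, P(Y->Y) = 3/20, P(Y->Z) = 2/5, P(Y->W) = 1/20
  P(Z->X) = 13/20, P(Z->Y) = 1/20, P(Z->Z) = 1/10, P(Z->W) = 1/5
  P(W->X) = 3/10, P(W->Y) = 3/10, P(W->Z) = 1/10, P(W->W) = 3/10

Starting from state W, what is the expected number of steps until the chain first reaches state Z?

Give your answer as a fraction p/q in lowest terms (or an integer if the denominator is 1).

Let h_i = expected steps to first reach Z from state i.
Boundary: h_Z = 0.
First-step equations for the other states:
  h_X = 1 + 2/5*h_X + 1/5*h_Y + 7/20*h_Z + 1/20*h_W
  h_Y = 1 + 2/5*h_X + 3/20*h_Y + 2/5*h_Z + 1/20*h_W
  h_W = 1 + 3/10*h_X + 3/10*h_Y + 1/10*h_Z + 3/10*h_W

Substituting h_Z = 0 and rearranging gives the linear system (I - Q) h = 1:
  [3/5, -1/5, -1/20] . (h_X, h_Y, h_W) = 1
  [-2/5, 17/20, -1/20] . (h_X, h_Y, h_W) = 1
  [-3/10, -3/10, 7/10] . (h_X, h_Y, h_W) = 1

Solving yields:
  h_X = 3150/1081
  h_Y = 3000/1081
  h_W = 4180/1081

Starting state is W, so the expected hitting time is h_W = 4180/1081.

Answer: 4180/1081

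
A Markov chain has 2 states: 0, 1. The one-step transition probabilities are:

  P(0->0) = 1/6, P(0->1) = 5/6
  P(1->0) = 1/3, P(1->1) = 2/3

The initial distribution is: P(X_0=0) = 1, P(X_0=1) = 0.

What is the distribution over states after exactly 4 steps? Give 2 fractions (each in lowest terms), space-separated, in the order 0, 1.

Answer: 371/1296 925/1296

Derivation:
Propagating the distribution step by step (d_{t+1} = d_t * P):
d_0 = (0=1, 1=0)
  d_1[0] = 1*1/6 + 0*1/3 = 1/6
  d_1[1] = 1*5/6 + 0*2/3 = 5/6
d_1 = (0=1/6, 1=5/6)
  d_2[0] = 1/6*1/6 + 5/6*1/3 = 11/36
  d_2[1] = 1/6*5/6 + 5/6*2/3 = 25/36
d_2 = (0=11/36, 1=25/36)
  d_3[0] = 11/36*1/6 + 25/36*1/3 = 61/216
  d_3[1] = 11/36*5/6 + 25/36*2/3 = 155/216
d_3 = (0=61/216, 1=155/216)
  d_4[0] = 61/216*1/6 + 155/216*1/3 = 371/1296
  d_4[1] = 61/216*5/6 + 155/216*2/3 = 925/1296
d_4 = (0=371/1296, 1=925/1296)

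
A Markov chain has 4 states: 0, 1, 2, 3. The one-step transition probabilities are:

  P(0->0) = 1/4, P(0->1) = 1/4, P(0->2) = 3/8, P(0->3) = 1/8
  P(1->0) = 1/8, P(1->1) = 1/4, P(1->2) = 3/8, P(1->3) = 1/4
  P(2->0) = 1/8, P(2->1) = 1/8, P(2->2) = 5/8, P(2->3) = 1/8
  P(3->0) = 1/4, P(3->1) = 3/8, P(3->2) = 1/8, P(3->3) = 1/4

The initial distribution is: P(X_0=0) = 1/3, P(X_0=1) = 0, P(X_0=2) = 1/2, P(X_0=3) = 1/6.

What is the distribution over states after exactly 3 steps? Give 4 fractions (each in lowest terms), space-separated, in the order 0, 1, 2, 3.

Propagating the distribution step by step (d_{t+1} = d_t * P):
d_0 = (0=1/3, 1=0, 2=1/2, 3=1/6)
  d_1[0] = 1/3*1/4 + 0*1/8 + 1/2*1/8 + 1/6*1/4 = 3/16
  d_1[1] = 1/3*1/4 + 0*1/4 + 1/2*1/8 + 1/6*3/8 = 5/24
  d_1[2] = 1/3*3/8 + 0*3/8 + 1/2*5/8 + 1/6*1/8 = 11/24
  d_1[3] = 1/3*1/8 + 0*1/4 + 1/2*1/8 + 1/6*1/4 = 7/48
d_1 = (0=3/16, 1=5/24, 2=11/24, 3=7/48)
  d_2[0] = 3/16*1/4 + 5/24*1/8 + 11/24*1/8 + 7/48*1/4 = 1/6
  d_2[1] = 3/16*1/4 + 5/24*1/4 + 11/24*1/8 + 7/48*3/8 = 27/128
  d_2[2] = 3/16*3/8 + 5/24*3/8 + 11/24*5/8 + 7/48*1/8 = 29/64
  d_2[3] = 3/16*1/8 + 5/24*1/4 + 11/24*1/8 + 7/48*1/4 = 65/384
d_2 = (0=1/6, 1=27/128, 2=29/64, 3=65/384)
  d_3[0] = 1/6*1/4 + 27/128*1/8 + 29/64*1/8 + 65/384*1/4 = 171/1024
  d_3[1] = 1/6*1/4 + 27/128*1/4 + 29/64*1/8 + 65/384*3/8 = 659/3072
  d_3[2] = 1/6*3/8 + 27/128*3/8 + 29/64*5/8 + 65/384*1/8 = 685/1536
  d_3[3] = 1/6*1/8 + 27/128*1/4 + 29/64*1/8 + 65/384*1/4 = 265/1536
d_3 = (0=171/1024, 1=659/3072, 2=685/1536, 3=265/1536)

Answer: 171/1024 659/3072 685/1536 265/1536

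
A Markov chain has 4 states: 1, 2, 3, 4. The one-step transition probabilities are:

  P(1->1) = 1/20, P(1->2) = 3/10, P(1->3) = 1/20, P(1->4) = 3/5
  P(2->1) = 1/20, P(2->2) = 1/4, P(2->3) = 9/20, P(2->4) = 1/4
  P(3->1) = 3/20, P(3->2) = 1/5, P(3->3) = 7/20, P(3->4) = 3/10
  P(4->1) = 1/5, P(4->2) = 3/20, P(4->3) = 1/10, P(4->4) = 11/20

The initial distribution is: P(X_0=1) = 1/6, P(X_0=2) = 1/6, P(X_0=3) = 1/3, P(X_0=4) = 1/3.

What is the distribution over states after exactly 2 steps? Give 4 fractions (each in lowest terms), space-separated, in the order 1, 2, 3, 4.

Propagating the distribution step by step (d_{t+1} = d_t * P):
d_0 = (1=1/6, 2=1/6, 3=1/3, 4=1/3)
  d_1[1] = 1/6*1/20 + 1/6*1/20 + 1/3*3/20 + 1/3*1/5 = 2/15
  d_1[2] = 1/6*3/10 + 1/6*1/4 + 1/3*1/5 + 1/3*3/20 = 5/24
  d_1[3] = 1/6*1/20 + 1/6*9/20 + 1/3*7/20 + 1/3*1/10 = 7/30
  d_1[4] = 1/6*3/5 + 1/6*1/4 + 1/3*3/10 + 1/3*11/20 = 17/40
d_1 = (1=2/15, 2=5/24, 3=7/30, 4=17/40)
  d_2[1] = 2/15*1/20 + 5/24*1/20 + 7/30*3/20 + 17/40*1/5 = 329/2400
  d_2[2] = 2/15*3/10 + 5/24*1/4 + 7/30*1/5 + 17/40*3/20 = 81/400
  d_2[3] = 2/15*1/20 + 5/24*9/20 + 7/30*7/20 + 17/40*1/10 = 539/2400
  d_2[4] = 2/15*3/5 + 5/24*1/4 + 7/30*3/10 + 17/40*11/20 = 523/1200
d_2 = (1=329/2400, 2=81/400, 3=539/2400, 4=523/1200)

Answer: 329/2400 81/400 539/2400 523/1200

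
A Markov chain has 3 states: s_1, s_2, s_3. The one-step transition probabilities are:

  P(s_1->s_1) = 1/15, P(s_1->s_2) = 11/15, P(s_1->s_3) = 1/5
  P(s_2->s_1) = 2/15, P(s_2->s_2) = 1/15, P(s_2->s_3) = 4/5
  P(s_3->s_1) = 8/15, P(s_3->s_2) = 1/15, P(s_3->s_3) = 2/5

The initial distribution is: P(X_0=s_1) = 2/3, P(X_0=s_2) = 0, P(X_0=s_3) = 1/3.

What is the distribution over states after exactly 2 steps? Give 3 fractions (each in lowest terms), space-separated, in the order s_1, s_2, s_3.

Propagating the distribution step by step (d_{t+1} = d_t * P):
d_0 = (s_1=2/3, s_2=0, s_3=1/3)
  d_1[s_1] = 2/3*1/15 + 0*2/15 + 1/3*8/15 = 2/9
  d_1[s_2] = 2/3*11/15 + 0*1/15 + 1/3*1/15 = 23/45
  d_1[s_3] = 2/3*1/5 + 0*4/5 + 1/3*2/5 = 4/15
d_1 = (s_1=2/9, s_2=23/45, s_3=4/15)
  d_2[s_1] = 2/9*1/15 + 23/45*2/15 + 4/15*8/15 = 152/675
  d_2[s_2] = 2/9*11/15 + 23/45*1/15 + 4/15*1/15 = 29/135
  d_2[s_3] = 2/9*1/5 + 23/45*4/5 + 4/15*2/5 = 14/25
d_2 = (s_1=152/675, s_2=29/135, s_3=14/25)

Answer: 152/675 29/135 14/25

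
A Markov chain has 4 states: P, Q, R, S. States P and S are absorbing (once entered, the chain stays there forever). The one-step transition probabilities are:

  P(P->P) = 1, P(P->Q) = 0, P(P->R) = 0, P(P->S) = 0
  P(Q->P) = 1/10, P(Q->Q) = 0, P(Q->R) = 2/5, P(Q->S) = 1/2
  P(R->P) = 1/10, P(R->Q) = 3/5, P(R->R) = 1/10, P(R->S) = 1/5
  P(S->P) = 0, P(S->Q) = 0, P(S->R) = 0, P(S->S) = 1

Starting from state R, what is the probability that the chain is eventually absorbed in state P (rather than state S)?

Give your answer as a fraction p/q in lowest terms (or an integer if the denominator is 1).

Let a_i = P(absorbed in P | start in state i).
Boundary conditions: a_P = 1, a_S = 0.
For each transient state i, a_i = sum_j P(i->j) * a_j:
  a_Q = 1/10*a_P + 0*a_Q + 2/5*a_R + 1/2*a_S
  a_R = 1/10*a_P + 3/5*a_Q + 1/10*a_R + 1/5*a_S

Substituting a_P = 1 and a_S = 0, rearrange to (I - Q) a = r where r[i] = P(i -> P):
  [1, -2/5] . (a_Q, a_R) = 1/10
  [-3/5, 9/10] . (a_Q, a_R) = 1/10

Solving yields:
  a_Q = 13/66
  a_R = 8/33

Starting state is R, so the absorption probability is a_R = 8/33.

Answer: 8/33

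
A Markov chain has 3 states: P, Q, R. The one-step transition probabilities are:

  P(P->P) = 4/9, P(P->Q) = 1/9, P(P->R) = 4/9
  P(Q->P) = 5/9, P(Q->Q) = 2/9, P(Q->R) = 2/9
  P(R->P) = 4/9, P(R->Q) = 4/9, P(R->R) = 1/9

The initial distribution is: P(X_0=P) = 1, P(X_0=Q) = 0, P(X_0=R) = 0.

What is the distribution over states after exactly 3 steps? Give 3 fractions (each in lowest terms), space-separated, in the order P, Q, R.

Propagating the distribution step by step (d_{t+1} = d_t * P):
d_0 = (P=1, Q=0, R=0)
  d_1[P] = 1*4/9 + 0*5/9 + 0*4/9 = 4/9
  d_1[Q] = 1*1/9 + 0*2/9 + 0*4/9 = 1/9
  d_1[R] = 1*4/9 + 0*2/9 + 0*1/9 = 4/9
d_1 = (P=4/9, Q=1/9, R=4/9)
  d_2[P] = 4/9*4/9 + 1/9*5/9 + 4/9*4/9 = 37/81
  d_2[Q] = 4/9*1/9 + 1/9*2/9 + 4/9*4/9 = 22/81
  d_2[R] = 4/9*4/9 + 1/9*2/9 + 4/9*1/9 = 22/81
d_2 = (P=37/81, Q=22/81, R=22/81)
  d_3[P] = 37/81*4/9 + 22/81*5/9 + 22/81*4/9 = 346/729
  d_3[Q] = 37/81*1/9 + 22/81*2/9 + 22/81*4/9 = 169/729
  d_3[R] = 37/81*4/9 + 22/81*2/9 + 22/81*1/9 = 214/729
d_3 = (P=346/729, Q=169/729, R=214/729)

Answer: 346/729 169/729 214/729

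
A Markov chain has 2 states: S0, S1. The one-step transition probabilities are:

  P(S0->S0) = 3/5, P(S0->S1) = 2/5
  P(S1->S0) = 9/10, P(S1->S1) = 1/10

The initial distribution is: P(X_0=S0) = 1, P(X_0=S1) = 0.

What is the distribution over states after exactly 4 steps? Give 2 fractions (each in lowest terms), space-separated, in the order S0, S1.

Answer: 1737/2500 763/2500

Derivation:
Propagating the distribution step by step (d_{t+1} = d_t * P):
d_0 = (S0=1, S1=0)
  d_1[S0] = 1*3/5 + 0*9/10 = 3/5
  d_1[S1] = 1*2/5 + 0*1/10 = 2/5
d_1 = (S0=3/5, S1=2/5)
  d_2[S0] = 3/5*3/5 + 2/5*9/10 = 18/25
  d_2[S1] = 3/5*2/5 + 2/5*1/10 = 7/25
d_2 = (S0=18/25, S1=7/25)
  d_3[S0] = 18/25*3/5 + 7/25*9/10 = 171/250
  d_3[S1] = 18/25*2/5 + 7/25*1/10 = 79/250
d_3 = (S0=171/250, S1=79/250)
  d_4[S0] = 171/250*3/5 + 79/250*9/10 = 1737/2500
  d_4[S1] = 171/250*2/5 + 79/250*1/10 = 763/2500
d_4 = (S0=1737/2500, S1=763/2500)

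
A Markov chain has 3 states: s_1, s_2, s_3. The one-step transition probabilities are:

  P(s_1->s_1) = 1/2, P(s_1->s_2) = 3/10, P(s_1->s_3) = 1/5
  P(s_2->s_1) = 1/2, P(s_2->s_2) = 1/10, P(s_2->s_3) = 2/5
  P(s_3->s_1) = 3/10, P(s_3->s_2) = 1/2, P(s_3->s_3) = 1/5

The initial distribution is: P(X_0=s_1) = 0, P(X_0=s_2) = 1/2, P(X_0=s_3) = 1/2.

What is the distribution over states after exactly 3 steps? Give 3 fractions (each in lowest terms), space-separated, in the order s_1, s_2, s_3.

Propagating the distribution step by step (d_{t+1} = d_t * P):
d_0 = (s_1=0, s_2=1/2, s_3=1/2)
  d_1[s_1] = 0*1/2 + 1/2*1/2 + 1/2*3/10 = 2/5
  d_1[s_2] = 0*3/10 + 1/2*1/10 + 1/2*1/2 = 3/10
  d_1[s_3] = 0*1/5 + 1/2*2/5 + 1/2*1/5 = 3/10
d_1 = (s_1=2/5, s_2=3/10, s_3=3/10)
  d_2[s_1] = 2/5*1/2 + 3/10*1/2 + 3/10*3/10 = 11/25
  d_2[s_2] = 2/5*3/10 + 3/10*1/10 + 3/10*1/2 = 3/10
  d_2[s_3] = 2/5*1/5 + 3/10*2/5 + 3/10*1/5 = 13/50
d_2 = (s_1=11/25, s_2=3/10, s_3=13/50)
  d_3[s_1] = 11/25*1/2 + 3/10*1/2 + 13/50*3/10 = 56/125
  d_3[s_2] = 11/25*3/10 + 3/10*1/10 + 13/50*1/2 = 73/250
  d_3[s_3] = 11/25*1/5 + 3/10*2/5 + 13/50*1/5 = 13/50
d_3 = (s_1=56/125, s_2=73/250, s_3=13/50)

Answer: 56/125 73/250 13/50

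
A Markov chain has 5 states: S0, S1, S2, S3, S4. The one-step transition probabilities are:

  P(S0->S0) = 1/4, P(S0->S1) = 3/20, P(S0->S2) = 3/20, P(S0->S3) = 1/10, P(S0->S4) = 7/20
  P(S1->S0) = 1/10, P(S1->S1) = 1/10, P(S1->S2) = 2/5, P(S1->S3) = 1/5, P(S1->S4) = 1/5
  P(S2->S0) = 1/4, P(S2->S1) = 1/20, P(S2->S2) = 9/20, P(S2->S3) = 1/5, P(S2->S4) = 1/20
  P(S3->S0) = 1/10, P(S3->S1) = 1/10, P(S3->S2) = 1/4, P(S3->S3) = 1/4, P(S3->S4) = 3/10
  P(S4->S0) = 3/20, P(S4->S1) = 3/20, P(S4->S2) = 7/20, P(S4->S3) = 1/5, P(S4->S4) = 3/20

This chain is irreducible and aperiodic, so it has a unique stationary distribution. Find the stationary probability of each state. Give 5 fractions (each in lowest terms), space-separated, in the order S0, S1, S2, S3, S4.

The stationary distribution satisfies pi = pi * P, i.e.:
  pi_S0 = 1/4*pi_S0 + 1/10*pi_S1 + 1/4*pi_S2 + 1/10*pi_S3 + 3/20*pi_S4
  pi_S1 = 3/20*pi_S0 + 1/10*pi_S1 + 1/20*pi_S2 + 1/10*pi_S3 + 3/20*pi_S4
  pi_S2 = 3/20*pi_S0 + 2/5*pi_S1 + 9/20*pi_S2 + 1/4*pi_S3 + 7/20*pi_S4
  pi_S3 = 1/10*pi_S0 + 1/5*pi_S1 + 1/5*pi_S2 + 1/4*pi_S3 + 1/5*pi_S4
  pi_S4 = 7/20*pi_S0 + 1/5*pi_S1 + 1/20*pi_S2 + 3/10*pi_S3 + 3/20*pi_S4
with normalization: pi_S0 + pi_S1 + pi_S2 + pi_S3 + pi_S4 = 1.

Using the first 4 balance equations plus normalization, the linear system A*pi = b is:
  [-3/4, 1/10, 1/4, 1/10, 3/20] . pi = 0
  [3/20, -9/10, 1/20, 1/10, 3/20] . pi = 0
  [3/20, 2/5, -11/20, 1/4, 7/20] . pi = 0
  [1/10, 1/5, 1/5, -3/4, 1/5] . pi = 0
  [1, 1, 1, 1, 1] . pi = 1

Solving yields:
  pi_S0 = 3099/16550
  pi_S1 = 1691/16550
  pi_S2 = 10981/33100
  pi_S3 = 1579/8275
  pi_S4 = 6223/33100

Verification (pi * P):
  3099/16550*1/4 + 1691/16550*1/10 + 10981/33100*1/4 + 1579/8275*1/10 + 6223/33100*3/20 = 3099/16550 = pi_S0  (ok)
  3099/16550*3/20 + 1691/16550*1/10 + 10981/33100*1/20 + 1579/8275*1/10 + 6223/33100*3/20 = 1691/16550 = pi_S1  (ok)
  3099/16550*3/20 + 1691/16550*2/5 + 10981/33100*9/20 + 1579/8275*1/4 + 6223/33100*7/20 = 10981/33100 = pi_S2  (ok)
  3099/16550*1/10 + 1691/16550*1/5 + 10981/33100*1/5 + 1579/8275*1/4 + 6223/33100*1/5 = 1579/8275 = pi_S3  (ok)
  3099/16550*7/20 + 1691/16550*1/5 + 10981/33100*1/20 + 1579/8275*3/10 + 6223/33100*3/20 = 6223/33100 = pi_S4  (ok)

Answer: 3099/16550 1691/16550 10981/33100 1579/8275 6223/33100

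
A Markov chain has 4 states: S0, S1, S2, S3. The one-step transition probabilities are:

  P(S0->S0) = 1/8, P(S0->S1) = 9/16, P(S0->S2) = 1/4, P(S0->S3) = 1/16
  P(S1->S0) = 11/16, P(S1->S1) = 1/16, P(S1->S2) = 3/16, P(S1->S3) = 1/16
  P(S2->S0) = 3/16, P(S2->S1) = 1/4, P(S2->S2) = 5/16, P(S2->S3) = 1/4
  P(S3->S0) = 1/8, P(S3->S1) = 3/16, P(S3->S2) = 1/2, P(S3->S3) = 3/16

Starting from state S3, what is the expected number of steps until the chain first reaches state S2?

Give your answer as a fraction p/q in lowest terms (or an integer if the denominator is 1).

Let h_i = expected steps to first reach S2 from state i.
Boundary: h_S2 = 0.
First-step equations for the other states:
  h_S0 = 1 + 1/8*h_S0 + 9/16*h_S1 + 1/4*h_S2 + 1/16*h_S3
  h_S1 = 1 + 11/16*h_S0 + 1/16*h_S1 + 3/16*h_S2 + 1/16*h_S3
  h_S3 = 1 + 1/8*h_S0 + 3/16*h_S1 + 1/2*h_S2 + 3/16*h_S3

Substituting h_S2 = 0 and rearranging gives the linear system (I - Q) h = 1:
  [7/8, -9/16, -1/16] . (h_S0, h_S1, h_S3) = 1
  [-11/16, 15/16, -1/16] . (h_S0, h_S1, h_S3) = 1
  [-1/8, -3/16, 13/16] . (h_S0, h_S1, h_S3) = 1

Solving yields:
  h_S0 = 224/55
  h_S1 = 140/33
  h_S3 = 156/55

Starting state is S3, so the expected hitting time is h_S3 = 156/55.

Answer: 156/55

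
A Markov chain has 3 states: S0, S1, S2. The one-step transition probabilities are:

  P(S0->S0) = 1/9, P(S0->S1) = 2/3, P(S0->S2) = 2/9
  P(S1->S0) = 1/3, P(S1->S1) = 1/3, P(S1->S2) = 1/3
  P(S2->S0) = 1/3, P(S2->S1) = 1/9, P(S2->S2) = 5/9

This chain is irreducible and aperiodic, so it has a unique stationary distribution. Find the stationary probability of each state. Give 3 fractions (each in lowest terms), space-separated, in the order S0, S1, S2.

The stationary distribution satisfies pi = pi * P, i.e.:
  pi_S0 = 1/9*pi_S0 + 1/3*pi_S1 + 1/3*pi_S2
  pi_S1 = 2/3*pi_S0 + 1/3*pi_S1 + 1/9*pi_S2
  pi_S2 = 2/9*pi_S0 + 1/3*pi_S1 + 5/9*pi_S2
with normalization: pi_S0 + pi_S1 + pi_S2 = 1.

Using the first 2 balance equations plus normalization, the linear system A*pi = b is:
  [-8/9, 1/3, 1/3] . pi = 0
  [2/3, -2/3, 1/9] . pi = 0
  [1, 1, 1] . pi = 1

Solving yields:
  pi_S0 = 3/11
  pi_S1 = 26/77
  pi_S2 = 30/77

Verification (pi * P):
  3/11*1/9 + 26/77*1/3 + 30/77*1/3 = 3/11 = pi_S0  (ok)
  3/11*2/3 + 26/77*1/3 + 30/77*1/9 = 26/77 = pi_S1  (ok)
  3/11*2/9 + 26/77*1/3 + 30/77*5/9 = 30/77 = pi_S2  (ok)

Answer: 3/11 26/77 30/77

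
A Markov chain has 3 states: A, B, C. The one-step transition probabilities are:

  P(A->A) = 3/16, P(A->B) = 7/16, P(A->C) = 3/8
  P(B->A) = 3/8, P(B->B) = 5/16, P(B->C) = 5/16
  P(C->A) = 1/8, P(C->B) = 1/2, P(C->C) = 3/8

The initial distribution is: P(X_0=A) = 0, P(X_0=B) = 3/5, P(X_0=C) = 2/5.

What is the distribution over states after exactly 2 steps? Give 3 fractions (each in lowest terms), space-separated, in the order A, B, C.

Propagating the distribution step by step (d_{t+1} = d_t * P):
d_0 = (A=0, B=3/5, C=2/5)
  d_1[A] = 0*3/16 + 3/5*3/8 + 2/5*1/8 = 11/40
  d_1[B] = 0*7/16 + 3/5*5/16 + 2/5*1/2 = 31/80
  d_1[C] = 0*3/8 + 3/5*5/16 + 2/5*3/8 = 27/80
d_1 = (A=11/40, B=31/80, C=27/80)
  d_2[A] = 11/40*3/16 + 31/80*3/8 + 27/80*1/8 = 153/640
  d_2[B] = 11/40*7/16 + 31/80*5/16 + 27/80*1/2 = 105/256
  d_2[C] = 11/40*3/8 + 31/80*5/16 + 27/80*3/8 = 449/1280
d_2 = (A=153/640, B=105/256, C=449/1280)

Answer: 153/640 105/256 449/1280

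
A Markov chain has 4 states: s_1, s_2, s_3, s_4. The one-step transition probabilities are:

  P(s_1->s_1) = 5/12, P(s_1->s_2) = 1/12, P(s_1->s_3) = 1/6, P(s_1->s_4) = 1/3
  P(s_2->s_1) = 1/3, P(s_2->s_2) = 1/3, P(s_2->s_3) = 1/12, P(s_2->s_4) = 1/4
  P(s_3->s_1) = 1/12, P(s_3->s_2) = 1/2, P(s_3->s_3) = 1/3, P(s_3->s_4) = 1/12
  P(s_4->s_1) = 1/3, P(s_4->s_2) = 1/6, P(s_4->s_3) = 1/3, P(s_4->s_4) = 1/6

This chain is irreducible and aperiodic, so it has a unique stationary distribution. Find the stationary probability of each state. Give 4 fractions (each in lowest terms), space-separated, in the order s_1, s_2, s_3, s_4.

Answer: 142/467 120/467 102/467 103/467

Derivation:
The stationary distribution satisfies pi = pi * P, i.e.:
  pi_s_1 = 5/12*pi_s_1 + 1/3*pi_s_2 + 1/12*pi_s_3 + 1/3*pi_s_4
  pi_s_2 = 1/12*pi_s_1 + 1/3*pi_s_2 + 1/2*pi_s_3 + 1/6*pi_s_4
  pi_s_3 = 1/6*pi_s_1 + 1/12*pi_s_2 + 1/3*pi_s_3 + 1/3*pi_s_4
  pi_s_4 = 1/3*pi_s_1 + 1/4*pi_s_2 + 1/12*pi_s_3 + 1/6*pi_s_4
with normalization: pi_s_1 + pi_s_2 + pi_s_3 + pi_s_4 = 1.

Using the first 3 balance equations plus normalization, the linear system A*pi = b is:
  [-7/12, 1/3, 1/12, 1/3] . pi = 0
  [1/12, -2/3, 1/2, 1/6] . pi = 0
  [1/6, 1/12, -2/3, 1/3] . pi = 0
  [1, 1, 1, 1] . pi = 1

Solving yields:
  pi_s_1 = 142/467
  pi_s_2 = 120/467
  pi_s_3 = 102/467
  pi_s_4 = 103/467

Verification (pi * P):
  142/467*5/12 + 120/467*1/3 + 102/467*1/12 + 103/467*1/3 = 142/467 = pi_s_1  (ok)
  142/467*1/12 + 120/467*1/3 + 102/467*1/2 + 103/467*1/6 = 120/467 = pi_s_2  (ok)
  142/467*1/6 + 120/467*1/12 + 102/467*1/3 + 103/467*1/3 = 102/467 = pi_s_3  (ok)
  142/467*1/3 + 120/467*1/4 + 102/467*1/12 + 103/467*1/6 = 103/467 = pi_s_4  (ok)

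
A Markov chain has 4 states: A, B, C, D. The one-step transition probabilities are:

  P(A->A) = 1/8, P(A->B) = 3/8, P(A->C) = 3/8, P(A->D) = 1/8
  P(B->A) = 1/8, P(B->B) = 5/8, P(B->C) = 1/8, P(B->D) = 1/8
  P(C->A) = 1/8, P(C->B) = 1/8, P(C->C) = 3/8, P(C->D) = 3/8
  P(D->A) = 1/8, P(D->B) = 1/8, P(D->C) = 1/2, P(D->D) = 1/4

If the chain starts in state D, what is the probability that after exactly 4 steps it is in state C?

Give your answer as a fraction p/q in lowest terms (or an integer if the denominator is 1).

Computing P^4 by repeated multiplication:
P^1 =
  A: [1/8, 3/8, 3/8, 1/8]
  B: [1/8, 5/8, 1/8, 1/8]
  C: [1/8, 1/8, 3/8, 3/8]
  D: [1/8, 1/8, 1/2, 1/4]
P^2 =
  A: [1/8, 11/32, 19/64, 15/64]
  B: [1/8, 15/32, 15/64, 11/64]
  C: [1/8, 7/32, 25/64, 17/64]
  D: [1/8, 7/32, 3/8, 9/32]
P^3 =
  A: [1/8, 21/64, 163/512, 117/512]
  B: [1/8, 25/64, 143/512, 105/512]
  C: [1/8, 17/64, 181/512, 131/512]
  D: [1/8, 17/64, 91/256, 65/256]
P^4 =
  A: [1/8, 41/128, 1317/4096, 955/4096]
  B: [1/8, 45/128, 1241/4096, 903/4096]
  C: [1/8, 37/128, 1395/4096, 1005/4096]
  D: [1/8, 37/128, 697/2048, 503/2048]

(P^4)[D -> C] = 697/2048

Answer: 697/2048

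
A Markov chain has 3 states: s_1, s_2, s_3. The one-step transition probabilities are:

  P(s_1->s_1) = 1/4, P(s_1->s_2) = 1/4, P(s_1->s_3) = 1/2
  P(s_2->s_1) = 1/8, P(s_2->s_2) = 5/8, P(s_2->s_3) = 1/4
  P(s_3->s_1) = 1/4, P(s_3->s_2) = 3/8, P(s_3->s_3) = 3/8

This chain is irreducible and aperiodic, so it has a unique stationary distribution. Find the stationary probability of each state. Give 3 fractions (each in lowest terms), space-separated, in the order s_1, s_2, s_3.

Answer: 9/47 22/47 16/47

Derivation:
The stationary distribution satisfies pi = pi * P, i.e.:
  pi_s_1 = 1/4*pi_s_1 + 1/8*pi_s_2 + 1/4*pi_s_3
  pi_s_2 = 1/4*pi_s_1 + 5/8*pi_s_2 + 3/8*pi_s_3
  pi_s_3 = 1/2*pi_s_1 + 1/4*pi_s_2 + 3/8*pi_s_3
with normalization: pi_s_1 + pi_s_2 + pi_s_3 = 1.

Using the first 2 balance equations plus normalization, the linear system A*pi = b is:
  [-3/4, 1/8, 1/4] . pi = 0
  [1/4, -3/8, 3/8] . pi = 0
  [1, 1, 1] . pi = 1

Solving yields:
  pi_s_1 = 9/47
  pi_s_2 = 22/47
  pi_s_3 = 16/47

Verification (pi * P):
  9/47*1/4 + 22/47*1/8 + 16/47*1/4 = 9/47 = pi_s_1  (ok)
  9/47*1/4 + 22/47*5/8 + 16/47*3/8 = 22/47 = pi_s_2  (ok)
  9/47*1/2 + 22/47*1/4 + 16/47*3/8 = 16/47 = pi_s_3  (ok)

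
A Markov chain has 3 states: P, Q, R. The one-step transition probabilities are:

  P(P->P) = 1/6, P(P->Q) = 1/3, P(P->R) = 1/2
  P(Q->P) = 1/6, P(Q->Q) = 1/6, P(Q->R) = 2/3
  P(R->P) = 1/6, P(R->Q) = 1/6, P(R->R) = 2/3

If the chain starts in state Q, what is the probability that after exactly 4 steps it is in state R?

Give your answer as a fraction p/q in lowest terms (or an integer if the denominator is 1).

Computing P^4 by repeated multiplication:
P^1 =
  P: [1/6, 1/3, 1/2]
  Q: [1/6, 1/6, 2/3]
  R: [1/6, 1/6, 2/3]
P^2 =
  P: [1/6, 7/36, 23/36]
  Q: [1/6, 7/36, 23/36]
  R: [1/6, 7/36, 23/36]
P^3 =
  P: [1/6, 7/36, 23/36]
  Q: [1/6, 7/36, 23/36]
  R: [1/6, 7/36, 23/36]
P^4 =
  P: [1/6, 7/36, 23/36]
  Q: [1/6, 7/36, 23/36]
  R: [1/6, 7/36, 23/36]

(P^4)[Q -> R] = 23/36

Answer: 23/36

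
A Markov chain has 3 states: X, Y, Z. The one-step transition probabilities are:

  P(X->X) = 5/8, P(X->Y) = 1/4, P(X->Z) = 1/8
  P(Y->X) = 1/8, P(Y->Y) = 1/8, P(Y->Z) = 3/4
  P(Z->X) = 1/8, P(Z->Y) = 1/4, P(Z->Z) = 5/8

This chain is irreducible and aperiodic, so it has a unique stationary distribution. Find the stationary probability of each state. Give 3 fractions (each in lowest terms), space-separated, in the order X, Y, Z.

Answer: 1/4 2/9 19/36

Derivation:
The stationary distribution satisfies pi = pi * P, i.e.:
  pi_X = 5/8*pi_X + 1/8*pi_Y + 1/8*pi_Z
  pi_Y = 1/4*pi_X + 1/8*pi_Y + 1/4*pi_Z
  pi_Z = 1/8*pi_X + 3/4*pi_Y + 5/8*pi_Z
with normalization: pi_X + pi_Y + pi_Z = 1.

Using the first 2 balance equations plus normalization, the linear system A*pi = b is:
  [-3/8, 1/8, 1/8] . pi = 0
  [1/4, -7/8, 1/4] . pi = 0
  [1, 1, 1] . pi = 1

Solving yields:
  pi_X = 1/4
  pi_Y = 2/9
  pi_Z = 19/36

Verification (pi * P):
  1/4*5/8 + 2/9*1/8 + 19/36*1/8 = 1/4 = pi_X  (ok)
  1/4*1/4 + 2/9*1/8 + 19/36*1/4 = 2/9 = pi_Y  (ok)
  1/4*1/8 + 2/9*3/4 + 19/36*5/8 = 19/36 = pi_Z  (ok)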